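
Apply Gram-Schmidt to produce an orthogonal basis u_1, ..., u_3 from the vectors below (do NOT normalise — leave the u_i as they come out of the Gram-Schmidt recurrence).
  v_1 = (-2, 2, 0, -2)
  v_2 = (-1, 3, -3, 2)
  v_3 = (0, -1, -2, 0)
Orthogonal basis:
  u_1 = (-2, 2, 0, -2)
  u_2 = (-1/3, 7/3, -3, 8/3)
  u_3 = (-18/65, -69/65, -97/65, -51/65)

Apply the Gram-Schmidt recurrence
  u_1 = v_1
  u_i = v_i − Σ_{j<i} ((v_i · u_j) / (u_j · u_j)) · u_j.

Step by step this gives:
  u_1 = (-2, 2, 0, -2)
  u_2 = (-1/3, 7/3, -3, 8/3)
  u_3 = (-18/65, -69/65, -97/65, -51/65)

Orthogonality check:
  u_2 · u_1 = 0 (should be 0)
  u_3 · u_1 = 0 (should be 0)
  u_3 · u_2 = 0 (should be 0)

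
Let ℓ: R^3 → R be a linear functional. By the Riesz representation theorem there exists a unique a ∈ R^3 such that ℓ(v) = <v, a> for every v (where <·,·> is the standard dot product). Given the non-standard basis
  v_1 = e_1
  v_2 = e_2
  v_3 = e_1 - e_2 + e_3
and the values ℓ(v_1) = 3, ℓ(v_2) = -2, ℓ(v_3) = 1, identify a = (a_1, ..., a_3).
a = (3, -2, -4)

Write a = (a_1, ..., a_3) in the standard basis. For each basis vector v_i, ℓ(v_i) = <v_i, a> is a linear equation in the a_j's. Collect the n equations into a matrix system V a = ℓ, where row i of V is v_i (expressed in the standard basis). Since V is invertible (lower-triangular with 1s on the diagonal, up to permutation), solve by back-substitution:
  V =
[[1, 0, 0],
 [0, 1, 0],
 [1, -1, 1]]
  V a = (3, -2, 1)
Solving gives a = (3, -2, -4).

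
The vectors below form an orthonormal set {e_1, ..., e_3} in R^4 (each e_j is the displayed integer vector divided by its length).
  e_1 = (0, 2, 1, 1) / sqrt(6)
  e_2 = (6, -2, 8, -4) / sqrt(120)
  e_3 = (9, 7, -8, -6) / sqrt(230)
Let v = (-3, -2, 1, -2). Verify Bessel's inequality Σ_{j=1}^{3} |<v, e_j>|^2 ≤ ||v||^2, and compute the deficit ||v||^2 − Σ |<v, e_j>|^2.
Σ |<v, e_j>|^2 = 467/46; ||v||^2 = 18; deficit = 361/46

Write each e_j = u_j / sqrt(<u_j, u_j>) where u_j is the displayed integer vector. Then <v, e_j> = <v, u_j> / sqrt(<u_j, u_j>), so |<v, e_j>|^2 = <v, u_j>^2 / <u_j, u_j>.
Coefficients: <v, e_1> = -5/sqrt(6), <v, e_2> = 2/sqrt(120), <v, e_3> = -37/sqrt(230).
Square and sum: Σ |<v, e_j>|^2 = 467/46.
Compute ||v||^2 = v·v = 18.
Deficit = 18 − 467/46 = 361/46 ≥ 0, confirming Bessel's inequality. (The deficit equals ||v − Σ <v,e_j> e_j||^2, the squared distance from v to span{e_j}.)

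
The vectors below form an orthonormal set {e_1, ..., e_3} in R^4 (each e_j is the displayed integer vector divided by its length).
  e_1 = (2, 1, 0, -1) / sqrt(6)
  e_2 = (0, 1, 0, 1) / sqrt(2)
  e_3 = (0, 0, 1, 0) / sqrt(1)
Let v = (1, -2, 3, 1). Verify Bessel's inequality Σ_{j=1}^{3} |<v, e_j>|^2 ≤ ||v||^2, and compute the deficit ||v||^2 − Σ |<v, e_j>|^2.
Σ |<v, e_j>|^2 = 29/3; ||v||^2 = 15; deficit = 16/3

Write each e_j = u_j / sqrt(<u_j, u_j>) where u_j is the displayed integer vector. Then <v, e_j> = <v, u_j> / sqrt(<u_j, u_j>), so |<v, e_j>|^2 = <v, u_j>^2 / <u_j, u_j>.
Coefficients: <v, e_1> = -1/sqrt(6), <v, e_2> = -1/sqrt(2), <v, e_3> = 3/sqrt(1).
Square and sum: Σ |<v, e_j>|^2 = 29/3.
Compute ||v||^2 = v·v = 15.
Deficit = 15 − 29/3 = 16/3 ≥ 0, confirming Bessel's inequality. (The deficit equals ||v − Σ <v,e_j> e_j||^2, the squared distance from v to span{e_j}.)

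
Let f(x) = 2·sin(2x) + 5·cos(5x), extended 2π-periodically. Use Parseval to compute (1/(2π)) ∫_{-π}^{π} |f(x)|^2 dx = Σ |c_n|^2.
Σ |c_n|^2 = 29/2

Expand |f|^2 and use orthogonality of {sin(nx), cos(mx)} on [-π, π]:
  ∫_{-π}^{π} sin(nx)^2 dx = π, ∫ cos(mx)^2 dx = π, and cross terms integrate to 0.
So ∫_{-π}^{π} f(x)^2 dx = 2^2 · π + 5^2 · π = (4 + 25)π.
Divide by 2π: (4 + 25)/2 = 29/2.
By Parseval, this equals Σ |c_n|^2.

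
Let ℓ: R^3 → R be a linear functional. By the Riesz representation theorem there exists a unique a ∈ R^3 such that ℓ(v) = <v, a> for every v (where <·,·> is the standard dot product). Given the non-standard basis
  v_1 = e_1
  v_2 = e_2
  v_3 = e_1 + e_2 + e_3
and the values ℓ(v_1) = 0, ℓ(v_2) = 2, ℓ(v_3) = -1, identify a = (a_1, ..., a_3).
a = (0, 2, -3)

Write a = (a_1, ..., a_3) in the standard basis. For each basis vector v_i, ℓ(v_i) = <v_i, a> is a linear equation in the a_j's. Collect the n equations into a matrix system V a = ℓ, where row i of V is v_i (expressed in the standard basis). Since V is invertible (lower-triangular with 1s on the diagonal, up to permutation), solve by back-substitution:
  V =
[[1, 0, 0],
 [0, 1, 0],
 [1, 1, 1]]
  V a = (0, 2, -1)
Solving gives a = (0, 2, -3).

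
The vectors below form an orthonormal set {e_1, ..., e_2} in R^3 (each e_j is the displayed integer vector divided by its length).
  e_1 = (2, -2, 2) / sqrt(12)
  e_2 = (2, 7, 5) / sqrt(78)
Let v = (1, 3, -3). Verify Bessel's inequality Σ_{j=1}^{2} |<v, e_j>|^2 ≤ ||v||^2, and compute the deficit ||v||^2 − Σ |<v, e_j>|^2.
Σ |<v, e_j>|^2 = 119/13; ||v||^2 = 19; deficit = 128/13

Write each e_j = u_j / sqrt(<u_j, u_j>) where u_j is the displayed integer vector. Then <v, e_j> = <v, u_j> / sqrt(<u_j, u_j>), so |<v, e_j>|^2 = <v, u_j>^2 / <u_j, u_j>.
Coefficients: <v, e_1> = -10/sqrt(12), <v, e_2> = 8/sqrt(78).
Square and sum: Σ |<v, e_j>|^2 = 119/13.
Compute ||v||^2 = v·v = 19.
Deficit = 19 − 119/13 = 128/13 ≥ 0, confirming Bessel's inequality. (The deficit equals ||v − Σ <v,e_j> e_j||^2, the squared distance from v to span{e_j}.)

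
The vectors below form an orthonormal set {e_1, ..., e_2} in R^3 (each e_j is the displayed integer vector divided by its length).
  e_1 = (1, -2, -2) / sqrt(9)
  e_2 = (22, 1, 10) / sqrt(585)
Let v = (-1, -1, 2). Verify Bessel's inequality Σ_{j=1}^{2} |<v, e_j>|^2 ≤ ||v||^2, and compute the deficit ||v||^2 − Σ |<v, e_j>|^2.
Σ |<v, e_j>|^2 = 66/65; ||v||^2 = 6; deficit = 324/65

Write each e_j = u_j / sqrt(<u_j, u_j>) where u_j is the displayed integer vector. Then <v, e_j> = <v, u_j> / sqrt(<u_j, u_j>), so |<v, e_j>|^2 = <v, u_j>^2 / <u_j, u_j>.
Coefficients: <v, e_1> = -3/sqrt(9), <v, e_2> = -3/sqrt(585).
Square and sum: Σ |<v, e_j>|^2 = 66/65.
Compute ||v||^2 = v·v = 6.
Deficit = 6 − 66/65 = 324/65 ≥ 0, confirming Bessel's inequality. (The deficit equals ||v − Σ <v,e_j> e_j||^2, the squared distance from v to span{e_j}.)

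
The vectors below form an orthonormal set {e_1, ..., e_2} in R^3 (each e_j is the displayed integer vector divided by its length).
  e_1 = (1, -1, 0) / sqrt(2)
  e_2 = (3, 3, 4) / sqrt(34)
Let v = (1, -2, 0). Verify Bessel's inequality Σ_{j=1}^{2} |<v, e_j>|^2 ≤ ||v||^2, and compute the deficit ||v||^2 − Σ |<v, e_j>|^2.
Σ |<v, e_j>|^2 = 81/17; ||v||^2 = 5; deficit = 4/17

Write each e_j = u_j / sqrt(<u_j, u_j>) where u_j is the displayed integer vector. Then <v, e_j> = <v, u_j> / sqrt(<u_j, u_j>), so |<v, e_j>|^2 = <v, u_j>^2 / <u_j, u_j>.
Coefficients: <v, e_1> = 3/sqrt(2), <v, e_2> = -3/sqrt(34).
Square and sum: Σ |<v, e_j>|^2 = 81/17.
Compute ||v||^2 = v·v = 5.
Deficit = 5 − 81/17 = 4/17 ≥ 0, confirming Bessel's inequality. (The deficit equals ||v − Σ <v,e_j> e_j||^2, the squared distance from v to span{e_j}.)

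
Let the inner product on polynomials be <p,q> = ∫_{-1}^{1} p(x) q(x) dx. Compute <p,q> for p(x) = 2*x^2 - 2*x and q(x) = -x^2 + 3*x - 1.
<p,q> = -92/15

Expand the product: p(x)·q(x) = -2*x^4 + 8*x^3 - 8*x^2 + 2*x.
∫_{-1}^{1} of each monomial x^k gives [2/(k+1) if k even, 0 if k odd]. Integrating term-by-term (or equivalently evaluating the antiderivative F(x) = -2*x^5/5 + 2*x^4 - 8*x^3/3 + x^2 at the endpoints):
  F(1) − F(−1) = -1/15 − (91/15) = -92/15.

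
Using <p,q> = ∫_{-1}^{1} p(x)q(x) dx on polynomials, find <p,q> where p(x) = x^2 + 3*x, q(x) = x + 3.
<p,q> = 4

Expand the product: p(x)·q(x) = x^3 + 6*x^2 + 9*x.
∫_{-1}^{1} of each monomial x^k gives [2/(k+1) if k even, 0 if k odd]. Integrating term-by-term (or equivalently evaluating the antiderivative F(x) = x^4/4 + 2*x^3 + 9*x^2/2 at the endpoints):
  F(1) − F(−1) = 27/4 − (11/4) = 4.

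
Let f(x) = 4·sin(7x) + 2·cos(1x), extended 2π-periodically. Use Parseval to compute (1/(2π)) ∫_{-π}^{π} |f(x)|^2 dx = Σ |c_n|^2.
Σ |c_n|^2 = 10

Expand |f|^2 and use orthogonality of {sin(nx), cos(mx)} on [-π, π]:
  ∫_{-π}^{π} sin(nx)^2 dx = π, ∫ cos(mx)^2 dx = π, and cross terms integrate to 0.
So ∫_{-π}^{π} f(x)^2 dx = 4^2 · π + 2^2 · π = (16 + 4)π.
Divide by 2π: (16 + 4)/2 = 10.
By Parseval, this equals Σ |c_n|^2.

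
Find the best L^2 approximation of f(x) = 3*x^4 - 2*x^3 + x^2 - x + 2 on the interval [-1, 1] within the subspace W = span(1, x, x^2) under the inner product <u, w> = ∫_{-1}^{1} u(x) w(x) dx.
g(x) = 25*x^2/7 - 11*x/5 + 61/35

The best approximation g ∈ W is the orthogonal projection of f onto W. Writing g = a_0 + a_1 x + a_2 x^2, the coefficients solve the normal equations G · a = b where
  G_{ij} = <φ_i, φ_j> and b_i = <f, φ_i>, with φ_0 = 1, φ_1 = x, φ_2 = x^2.
G =
  [2, 0, 2/3]
  [0, 2/3, 0]
  [2/3, 0, 2/5],
b = (88/15, -22/15, 272/105).
Solving gives a_0 = 61/35, a_1 = -11/5, a_2 = 25/7, so
  g(x) = 25*x^2/7 - 11*x/5 + 61/35.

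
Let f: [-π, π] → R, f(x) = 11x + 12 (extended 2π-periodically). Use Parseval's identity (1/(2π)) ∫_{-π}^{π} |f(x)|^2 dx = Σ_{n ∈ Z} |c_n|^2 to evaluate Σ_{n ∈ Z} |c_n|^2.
Σ |c_n|^2 = 121π^2/3 + 144

Expand and integrate term by term over [-π, π]:
  ∫ (11x)^2 dx = 121·(2π^3/3); ∫ 2·11·(12)·x dx = 0 (odd integrand); ∫ 12^2 dx = 144·2π.
So (1/(2π)) ∫_{-π}^{π} (11x + 12)^2 dx = 121π^2/3 + 144 = 121π^2/3 + 144.
Parseval ⇒ Σ |c_n|^2 = 121π^2/3 + 144.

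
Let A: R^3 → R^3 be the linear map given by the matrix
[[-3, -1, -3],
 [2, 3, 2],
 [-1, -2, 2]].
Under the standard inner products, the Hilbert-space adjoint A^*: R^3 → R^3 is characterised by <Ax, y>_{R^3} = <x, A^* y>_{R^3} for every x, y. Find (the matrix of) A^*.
A^* = A^T =
[[-3, 2, -1],
 [-1, 3, -2],
 [-3, 2, 2]]

For real matrices with standard dot products, the defining identity <Ax, y> = <x, A^* y> gives (Ax)^T y = x^T (A^*) y, i.e. x^T A^T y = x^T (A^*) y. Since this holds for all x, y, we must have A^* = A^T. Therefore
A^* =
[[-3, 2, -1],
 [-1, 3, -2],
 [-3, 2, 2]].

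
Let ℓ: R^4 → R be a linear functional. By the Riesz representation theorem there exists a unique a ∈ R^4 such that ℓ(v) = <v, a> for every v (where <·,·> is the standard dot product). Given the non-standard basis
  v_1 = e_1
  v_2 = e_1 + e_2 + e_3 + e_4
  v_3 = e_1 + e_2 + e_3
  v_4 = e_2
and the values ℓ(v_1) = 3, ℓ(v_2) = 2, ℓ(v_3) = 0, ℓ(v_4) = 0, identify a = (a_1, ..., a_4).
a = (3, 0, -3, 2)

Write a = (a_1, ..., a_4) in the standard basis. For each basis vector v_i, ℓ(v_i) = <v_i, a> is a linear equation in the a_j's. Collect the n equations into a matrix system V a = ℓ, where row i of V is v_i (expressed in the standard basis). Since V is invertible (lower-triangular with 1s on the diagonal, up to permutation), solve by back-substitution:
  V =
[[1, 0, 0, 0],
 [1, 1, 1, 1],
 [1, 1, 1, 0],
 [0, 1, 0, 0]]
  V a = (3, 2, 0, 0)
Solving gives a = (3, 0, -3, 2).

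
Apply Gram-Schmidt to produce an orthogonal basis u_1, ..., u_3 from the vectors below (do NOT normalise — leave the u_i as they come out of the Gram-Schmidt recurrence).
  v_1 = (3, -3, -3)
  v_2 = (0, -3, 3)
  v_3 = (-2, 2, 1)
Orthogonal basis:
  u_1 = (3, -3, -3)
  u_2 = (0, -3, 3)
  u_3 = (-1/3, -1/6, -1/6)

Apply the Gram-Schmidt recurrence
  u_1 = v_1
  u_i = v_i − Σ_{j<i} ((v_i · u_j) / (u_j · u_j)) · u_j.

Step by step this gives:
  u_1 = (3, -3, -3)
  u_2 = (0, -3, 3)
  u_3 = (-1/3, -1/6, -1/6)

Orthogonality check:
  u_2 · u_1 = 0 (should be 0)
  u_3 · u_1 = 0 (should be 0)
  u_3 · u_2 = 0 (should be 0)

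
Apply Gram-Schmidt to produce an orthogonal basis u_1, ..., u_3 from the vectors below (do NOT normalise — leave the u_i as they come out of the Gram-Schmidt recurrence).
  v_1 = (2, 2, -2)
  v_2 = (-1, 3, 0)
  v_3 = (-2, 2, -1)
Orthogonal basis:
  u_1 = (2, 2, -2)
  u_2 = (-5/3, 7/3, 2/3)
  u_3 = (-12/13, -4/13, -16/13)

Apply the Gram-Schmidt recurrence
  u_1 = v_1
  u_i = v_i − Σ_{j<i} ((v_i · u_j) / (u_j · u_j)) · u_j.

Step by step this gives:
  u_1 = (2, 2, -2)
  u_2 = (-5/3, 7/3, 2/3)
  u_3 = (-12/13, -4/13, -16/13)

Orthogonality check:
  u_2 · u_1 = 0 (should be 0)
  u_3 · u_1 = 0 (should be 0)
  u_3 · u_2 = 0 (should be 0)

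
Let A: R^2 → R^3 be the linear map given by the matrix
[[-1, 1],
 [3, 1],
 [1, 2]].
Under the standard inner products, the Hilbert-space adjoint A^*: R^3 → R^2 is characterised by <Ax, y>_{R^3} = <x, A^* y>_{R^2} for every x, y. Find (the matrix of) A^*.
A^* = A^T =
[[-1, 3, 1],
 [1, 1, 2]]

For real matrices with standard dot products, the defining identity <Ax, y> = <x, A^* y> gives (Ax)^T y = x^T (A^*) y, i.e. x^T A^T y = x^T (A^*) y. Since this holds for all x, y, we must have A^* = A^T. Therefore
A^* =
[[-1, 3, 1],
 [1, 1, 2]].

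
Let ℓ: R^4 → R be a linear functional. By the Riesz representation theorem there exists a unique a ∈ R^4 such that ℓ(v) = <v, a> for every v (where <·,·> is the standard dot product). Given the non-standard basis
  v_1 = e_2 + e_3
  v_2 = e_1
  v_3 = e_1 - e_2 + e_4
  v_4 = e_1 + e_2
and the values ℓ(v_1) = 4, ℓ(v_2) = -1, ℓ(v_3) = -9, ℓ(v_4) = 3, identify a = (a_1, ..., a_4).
a = (-1, 4, 0, -4)

Write a = (a_1, ..., a_4) in the standard basis. For each basis vector v_i, ℓ(v_i) = <v_i, a> is a linear equation in the a_j's. Collect the n equations into a matrix system V a = ℓ, where row i of V is v_i (expressed in the standard basis). Since V is invertible (lower-triangular with 1s on the diagonal, up to permutation), solve by back-substitution:
  V =
[[0, 1, 1, 0],
 [1, 0, 0, 0],
 [1, -1, 0, 1],
 [1, 1, 0, 0]]
  V a = (4, -1, -9, 3)
Solving gives a = (-1, 4, 0, -4).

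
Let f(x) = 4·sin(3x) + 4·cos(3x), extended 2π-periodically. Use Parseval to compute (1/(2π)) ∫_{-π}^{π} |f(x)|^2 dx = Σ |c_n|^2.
Σ |c_n|^2 = 16

Expand |f|^2 and use orthogonality of {sin(nx), cos(mx)} on [-π, π]:
  ∫_{-π}^{π} sin(nx)^2 dx = π, ∫ cos(mx)^2 dx = π, and cross terms integrate to 0.
So ∫_{-π}^{π} f(x)^2 dx = 4^2 · π + 4^2 · π = (16 + 16)π.
Divide by 2π: (16 + 16)/2 = 16.
By Parseval, this equals Σ |c_n|^2.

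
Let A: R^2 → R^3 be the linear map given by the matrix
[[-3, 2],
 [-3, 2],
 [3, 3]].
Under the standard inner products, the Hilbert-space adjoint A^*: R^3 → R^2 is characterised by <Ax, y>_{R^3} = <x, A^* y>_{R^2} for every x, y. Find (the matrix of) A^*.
A^* = A^T =
[[-3, -3, 3],
 [2, 2, 3]]

For real matrices with standard dot products, the defining identity <Ax, y> = <x, A^* y> gives (Ax)^T y = x^T (A^*) y, i.e. x^T A^T y = x^T (A^*) y. Since this holds for all x, y, we must have A^* = A^T. Therefore
A^* =
[[-3, -3, 3],
 [2, 2, 3]].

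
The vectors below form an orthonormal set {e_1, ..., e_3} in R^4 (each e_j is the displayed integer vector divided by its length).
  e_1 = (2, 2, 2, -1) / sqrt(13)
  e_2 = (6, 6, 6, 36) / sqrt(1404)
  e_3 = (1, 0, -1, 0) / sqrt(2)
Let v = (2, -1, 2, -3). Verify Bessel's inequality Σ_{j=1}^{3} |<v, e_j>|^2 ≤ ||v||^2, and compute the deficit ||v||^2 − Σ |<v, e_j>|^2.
Σ |<v, e_j>|^2 = 12; ||v||^2 = 18; deficit = 6

Write each e_j = u_j / sqrt(<u_j, u_j>) where u_j is the displayed integer vector. Then <v, e_j> = <v, u_j> / sqrt(<u_j, u_j>), so |<v, e_j>|^2 = <v, u_j>^2 / <u_j, u_j>.
Coefficients: <v, e_1> = 9/sqrt(13), <v, e_2> = -90/sqrt(1404), <v, e_3> = 0/sqrt(2).
Square and sum: Σ |<v, e_j>|^2 = 12.
Compute ||v||^2 = v·v = 18.
Deficit = 18 − 12 = 6 ≥ 0, confirming Bessel's inequality. (The deficit equals ||v − Σ <v,e_j> e_j||^2, the squared distance from v to span{e_j}.)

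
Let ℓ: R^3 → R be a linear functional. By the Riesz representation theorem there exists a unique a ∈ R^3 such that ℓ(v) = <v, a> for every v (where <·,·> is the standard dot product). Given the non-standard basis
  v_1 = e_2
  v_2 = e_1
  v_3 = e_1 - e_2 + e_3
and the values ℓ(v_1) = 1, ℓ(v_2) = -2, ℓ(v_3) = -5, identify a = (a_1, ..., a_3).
a = (-2, 1, -2)

Write a = (a_1, ..., a_3) in the standard basis. For each basis vector v_i, ℓ(v_i) = <v_i, a> is a linear equation in the a_j's. Collect the n equations into a matrix system V a = ℓ, where row i of V is v_i (expressed in the standard basis). Since V is invertible (lower-triangular with 1s on the diagonal, up to permutation), solve by back-substitution:
  V =
[[0, 1, 0],
 [1, 0, 0],
 [1, -1, 1]]
  V a = (1, -2, -5)
Solving gives a = (-2, 1, -2).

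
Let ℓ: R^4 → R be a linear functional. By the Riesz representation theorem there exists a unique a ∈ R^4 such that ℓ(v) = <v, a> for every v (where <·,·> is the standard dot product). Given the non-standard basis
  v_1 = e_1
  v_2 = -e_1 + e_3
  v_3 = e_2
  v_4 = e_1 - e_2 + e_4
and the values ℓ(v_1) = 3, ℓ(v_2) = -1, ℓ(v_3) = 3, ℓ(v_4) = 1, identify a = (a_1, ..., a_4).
a = (3, 3, 2, 1)

Write a = (a_1, ..., a_4) in the standard basis. For each basis vector v_i, ℓ(v_i) = <v_i, a> is a linear equation in the a_j's. Collect the n equations into a matrix system V a = ℓ, where row i of V is v_i (expressed in the standard basis). Since V is invertible (lower-triangular with 1s on the diagonal, up to permutation), solve by back-substitution:
  V =
[[1, 0, 0, 0],
 [-1, 0, 1, 0],
 [0, 1, 0, 0],
 [1, -1, 0, 1]]
  V a = (3, -1, 3, 1)
Solving gives a = (3, 3, 2, 1).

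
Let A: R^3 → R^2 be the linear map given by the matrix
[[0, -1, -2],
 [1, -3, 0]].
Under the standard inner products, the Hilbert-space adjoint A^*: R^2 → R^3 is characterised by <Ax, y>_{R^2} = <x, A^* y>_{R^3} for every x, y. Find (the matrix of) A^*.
A^* = A^T =
[[0, 1],
 [-1, -3],
 [-2, 0]]

For real matrices with standard dot products, the defining identity <Ax, y> = <x, A^* y> gives (Ax)^T y = x^T (A^*) y, i.e. x^T A^T y = x^T (A^*) y. Since this holds for all x, y, we must have A^* = A^T. Therefore
A^* =
[[0, 1],
 [-1, -3],
 [-2, 0]].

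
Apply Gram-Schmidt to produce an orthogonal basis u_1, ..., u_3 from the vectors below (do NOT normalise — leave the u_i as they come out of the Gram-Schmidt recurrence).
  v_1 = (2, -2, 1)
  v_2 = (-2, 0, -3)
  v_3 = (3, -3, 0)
Orthogonal basis:
  u_1 = (2, -2, 1)
  u_2 = (-4/9, -14/9, -20/9)
  u_3 = (9/17, 6/17, -6/17)

Apply the Gram-Schmidt recurrence
  u_1 = v_1
  u_i = v_i − Σ_{j<i} ((v_i · u_j) / (u_j · u_j)) · u_j.

Step by step this gives:
  u_1 = (2, -2, 1)
  u_2 = (-4/9, -14/9, -20/9)
  u_3 = (9/17, 6/17, -6/17)

Orthogonality check:
  u_2 · u_1 = 0 (should be 0)
  u_3 · u_1 = 0 (should be 0)
  u_3 · u_2 = 0 (should be 0)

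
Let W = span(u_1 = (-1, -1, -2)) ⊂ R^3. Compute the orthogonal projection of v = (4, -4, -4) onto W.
proj_W(v) = (-4/3, -4/3, -8/3)

Set up U = [u_1 | ... | u_1] ∈ R^(3×1). The projector onto W = col(U) is P = U (U^T U)^(-1) U^T.
Compute U^T U =
  [6],
and U^T v = (8).
Solve U^T U · c = U^T v for the coefficients: c = (4/3). The projection is proj_W(v) = U c.
Check: (v - proj_W(v)) · u_1 = 0  (should be 0).
Result: proj_W(v) = (-4/3, -4/3, -8/3).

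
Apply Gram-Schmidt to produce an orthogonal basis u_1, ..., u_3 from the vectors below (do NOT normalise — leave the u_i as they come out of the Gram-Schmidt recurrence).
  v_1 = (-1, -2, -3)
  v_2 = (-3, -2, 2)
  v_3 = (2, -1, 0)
Orthogonal basis:
  u_1 = (-1, -2, -3)
  u_2 = (-41/14, -13/7, 31/14)
  u_3 = (310/237, -341/237, 124/237)

Apply the Gram-Schmidt recurrence
  u_1 = v_1
  u_i = v_i − Σ_{j<i} ((v_i · u_j) / (u_j · u_j)) · u_j.

Step by step this gives:
  u_1 = (-1, -2, -3)
  u_2 = (-41/14, -13/7, 31/14)
  u_3 = (310/237, -341/237, 124/237)

Orthogonality check:
  u_2 · u_1 = 0 (should be 0)
  u_3 · u_1 = 0 (should be 0)
  u_3 · u_2 = 0 (should be 0)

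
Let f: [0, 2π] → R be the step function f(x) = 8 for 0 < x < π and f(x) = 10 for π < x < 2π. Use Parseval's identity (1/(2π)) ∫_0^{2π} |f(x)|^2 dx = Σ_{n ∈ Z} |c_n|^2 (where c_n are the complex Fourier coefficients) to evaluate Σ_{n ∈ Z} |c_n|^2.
Σ |c_n|^2 = 82

Parseval equates the L^2 energy of f (normalised by 1/(2π)) with the ℓ^2 sum of its Fourier coefficients: (1/(2π)) ∫_0^{2π} |f|^2 = Σ |c_n|^2.
Compute the left side: (1/(2π)) [∫_0^π 8^2 dx + ∫_π^{2π} 10^2 dx] = (1/(2π)) · (64π + 100π) = (64 + 100)/2 = 82.
So Σ_{n ∈ Z} |c_n|^2 = 82.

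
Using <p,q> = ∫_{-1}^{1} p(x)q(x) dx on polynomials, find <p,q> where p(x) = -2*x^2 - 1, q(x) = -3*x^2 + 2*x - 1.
<p,q> = 116/15

Expand the product: p(x)·q(x) = 6*x^4 - 4*x^3 + 5*x^2 - 2*x + 1.
∫_{-1}^{1} of each monomial x^k gives [2/(k+1) if k even, 0 if k odd]. Integrating term-by-term (or equivalently evaluating the antiderivative F(x) = 6*x^5/5 - x^4 + 5*x^3/3 - x^2 + x at the endpoints):
  F(1) − F(−1) = 28/15 − (-88/15) = 116/15.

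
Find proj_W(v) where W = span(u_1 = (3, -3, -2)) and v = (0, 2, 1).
proj_W(v) = (-12/11, 12/11, 8/11)

Set up U = [u_1 | ... | u_1] ∈ R^(3×1). The projector onto W = col(U) is P = U (U^T U)^(-1) U^T.
Compute U^T U =
  [22],
and U^T v = (-8).
Solve U^T U · c = U^T v for the coefficients: c = (-4/11). The projection is proj_W(v) = U c.
Check: (v - proj_W(v)) · u_1 = 0  (should be 0).
Result: proj_W(v) = (-12/11, 12/11, 8/11).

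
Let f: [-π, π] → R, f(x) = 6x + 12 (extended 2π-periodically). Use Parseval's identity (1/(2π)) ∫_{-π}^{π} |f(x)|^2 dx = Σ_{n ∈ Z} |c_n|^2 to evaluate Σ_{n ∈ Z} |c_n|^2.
Σ |c_n|^2 = 12π^2 + 144

Expand and integrate term by term over [-π, π]:
  ∫ (6x)^2 dx = 36·(2π^3/3); ∫ 2·6·(12)·x dx = 0 (odd integrand); ∫ 12^2 dx = 144·2π.
So (1/(2π)) ∫_{-π}^{π} (6x + 12)^2 dx = 36π^2/3 + 144 = 12π^2 + 144.
Parseval ⇒ Σ |c_n|^2 = 12π^2 + 144.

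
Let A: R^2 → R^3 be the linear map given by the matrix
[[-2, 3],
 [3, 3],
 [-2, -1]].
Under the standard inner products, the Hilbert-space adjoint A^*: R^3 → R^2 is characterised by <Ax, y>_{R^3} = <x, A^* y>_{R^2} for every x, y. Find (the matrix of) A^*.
A^* = A^T =
[[-2, 3, -2],
 [3, 3, -1]]

For real matrices with standard dot products, the defining identity <Ax, y> = <x, A^* y> gives (Ax)^T y = x^T (A^*) y, i.e. x^T A^T y = x^T (A^*) y. Since this holds for all x, y, we must have A^* = A^T. Therefore
A^* =
[[-2, 3, -2],
 [3, 3, -1]].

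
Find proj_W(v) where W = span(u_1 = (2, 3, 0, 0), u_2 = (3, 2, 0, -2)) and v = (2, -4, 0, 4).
proj_W(v) = (-134/77, -116/77, 0, 68/77)

Set up U = [u_1 | ... | u_2] ∈ R^(4×2). The projector onto W = col(U) is P = U (U^T U)^(-1) U^T.
Compute U^T U =
  [13, 12]
  [12, 17],
and U^T v = (-8, -10).
Solve U^T U · c = U^T v for the coefficients: c = (-16/77, -34/77). The projection is proj_W(v) = U c.
Check: (v - proj_W(v)) · u_1 = 0  (should be 0).
Check: (v - proj_W(v)) · u_2 = 0  (should be 0).
Result: proj_W(v) = (-134/77, -116/77, 0, 68/77).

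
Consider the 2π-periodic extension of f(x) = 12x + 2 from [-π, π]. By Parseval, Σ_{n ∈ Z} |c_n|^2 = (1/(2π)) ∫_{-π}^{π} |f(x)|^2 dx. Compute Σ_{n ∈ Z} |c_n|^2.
Σ |c_n|^2 = 48π^2 + 4

Expand and integrate term by term over [-π, π]:
  ∫ (12x)^2 dx = 144·(2π^3/3); ∫ 2·12·(2)·x dx = 0 (odd integrand); ∫ 2^2 dx = 4·2π.
So (1/(2π)) ∫_{-π}^{π} (12x + 2)^2 dx = 144π^2/3 + 4 = 48π^2 + 4.
Parseval ⇒ Σ |c_n|^2 = 48π^2 + 4.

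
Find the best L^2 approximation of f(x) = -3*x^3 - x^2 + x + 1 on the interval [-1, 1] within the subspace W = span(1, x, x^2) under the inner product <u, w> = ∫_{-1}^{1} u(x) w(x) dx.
g(x) = -x^2 - 4*x/5 + 1

The best approximation g ∈ W is the orthogonal projection of f onto W. Writing g = a_0 + a_1 x + a_2 x^2, the coefficients solve the normal equations G · a = b where
  G_{ij} = <φ_i, φ_j> and b_i = <f, φ_i>, with φ_0 = 1, φ_1 = x, φ_2 = x^2.
G =
  [2, 0, 2/3]
  [0, 2/3, 0]
  [2/3, 0, 2/5],
b = (4/3, -8/15, 4/15).
Solving gives a_0 = 1, a_1 = -4/5, a_2 = -1, so
  g(x) = -x^2 - 4*x/5 + 1.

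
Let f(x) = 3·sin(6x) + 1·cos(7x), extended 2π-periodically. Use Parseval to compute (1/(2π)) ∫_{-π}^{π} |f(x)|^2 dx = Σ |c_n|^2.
Σ |c_n|^2 = 5

Expand |f|^2 and use orthogonality of {sin(nx), cos(mx)} on [-π, π]:
  ∫_{-π}^{π} sin(nx)^2 dx = π, ∫ cos(mx)^2 dx = π, and cross terms integrate to 0.
So ∫_{-π}^{π} f(x)^2 dx = 3^2 · π + 1^2 · π = (9 + 1)π.
Divide by 2π: (9 + 1)/2 = 5.
By Parseval, this equals Σ |c_n|^2.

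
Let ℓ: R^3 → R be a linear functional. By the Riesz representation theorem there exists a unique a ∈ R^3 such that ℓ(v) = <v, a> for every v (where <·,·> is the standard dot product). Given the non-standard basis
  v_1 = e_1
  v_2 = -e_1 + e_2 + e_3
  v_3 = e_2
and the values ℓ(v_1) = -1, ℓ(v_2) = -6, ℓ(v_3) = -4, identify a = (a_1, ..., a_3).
a = (-1, -4, -3)

Write a = (a_1, ..., a_3) in the standard basis. For each basis vector v_i, ℓ(v_i) = <v_i, a> is a linear equation in the a_j's. Collect the n equations into a matrix system V a = ℓ, where row i of V is v_i (expressed in the standard basis). Since V is invertible (lower-triangular with 1s on the diagonal, up to permutation), solve by back-substitution:
  V =
[[1, 0, 0],
 [-1, 1, 1],
 [0, 1, 0]]
  V a = (-1, -6, -4)
Solving gives a = (-1, -4, -3).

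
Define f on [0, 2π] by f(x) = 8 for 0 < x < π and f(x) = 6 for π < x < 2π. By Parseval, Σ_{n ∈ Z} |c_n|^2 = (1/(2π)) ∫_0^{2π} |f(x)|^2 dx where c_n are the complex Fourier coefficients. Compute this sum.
Σ |c_n|^2 = 50

Parseval equates the L^2 energy of f (normalised by 1/(2π)) with the ℓ^2 sum of its Fourier coefficients: (1/(2π)) ∫_0^{2π} |f|^2 = Σ |c_n|^2.
Compute the left side: (1/(2π)) [∫_0^π 8^2 dx + ∫_π^{2π} 6^2 dx] = (1/(2π)) · (64π + 36π) = (64 + 36)/2 = 50.
So Σ_{n ∈ Z} |c_n|^2 = 50.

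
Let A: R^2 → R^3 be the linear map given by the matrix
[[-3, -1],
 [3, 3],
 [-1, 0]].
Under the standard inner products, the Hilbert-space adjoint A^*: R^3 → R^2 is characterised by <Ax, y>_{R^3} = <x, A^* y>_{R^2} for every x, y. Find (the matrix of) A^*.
A^* = A^T =
[[-3, 3, -1],
 [-1, 3, 0]]

For real matrices with standard dot products, the defining identity <Ax, y> = <x, A^* y> gives (Ax)^T y = x^T (A^*) y, i.e. x^T A^T y = x^T (A^*) y. Since this holds for all x, y, we must have A^* = A^T. Therefore
A^* =
[[-3, 3, -1],
 [-1, 3, 0]].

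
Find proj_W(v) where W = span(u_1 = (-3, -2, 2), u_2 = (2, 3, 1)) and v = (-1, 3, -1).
proj_W(v) = (67/69, 88/69, 16/69)

Set up U = [u_1 | ... | u_2] ∈ R^(3×2). The projector onto W = col(U) is P = U (U^T U)^(-1) U^T.
Compute U^T U =
  [17, -10]
  [-10, 14],
and U^T v = (-5, 6).
Solve U^T U · c = U^T v for the coefficients: c = (-5/69, 26/69). The projection is proj_W(v) = U c.
Check: (v - proj_W(v)) · u_1 = 0  (should be 0).
Check: (v - proj_W(v)) · u_2 = 0  (should be 0).
Result: proj_W(v) = (67/69, 88/69, 16/69).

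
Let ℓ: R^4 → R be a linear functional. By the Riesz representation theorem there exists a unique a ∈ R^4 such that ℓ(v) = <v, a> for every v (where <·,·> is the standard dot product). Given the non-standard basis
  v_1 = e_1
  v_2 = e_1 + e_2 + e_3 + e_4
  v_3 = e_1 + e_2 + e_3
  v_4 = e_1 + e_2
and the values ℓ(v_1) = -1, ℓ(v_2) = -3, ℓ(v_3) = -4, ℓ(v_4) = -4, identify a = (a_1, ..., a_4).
a = (-1, -3, 0, 1)

Write a = (a_1, ..., a_4) in the standard basis. For each basis vector v_i, ℓ(v_i) = <v_i, a> is a linear equation in the a_j's. Collect the n equations into a matrix system V a = ℓ, where row i of V is v_i (expressed in the standard basis). Since V is invertible (lower-triangular with 1s on the diagonal, up to permutation), solve by back-substitution:
  V =
[[1, 0, 0, 0],
 [1, 1, 1, 1],
 [1, 1, 1, 0],
 [1, 1, 0, 0]]
  V a = (-1, -3, -4, -4)
Solving gives a = (-1, -3, 0, 1).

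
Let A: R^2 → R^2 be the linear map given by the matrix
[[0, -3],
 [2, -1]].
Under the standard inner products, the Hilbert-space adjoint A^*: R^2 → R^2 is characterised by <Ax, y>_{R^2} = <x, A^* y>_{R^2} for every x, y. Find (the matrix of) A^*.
A^* = A^T =
[[0, 2],
 [-3, -1]]

For real matrices with standard dot products, the defining identity <Ax, y> = <x, A^* y> gives (Ax)^T y = x^T (A^*) y, i.e. x^T A^T y = x^T (A^*) y. Since this holds for all x, y, we must have A^* = A^T. Therefore
A^* =
[[0, 2],
 [-3, -1]].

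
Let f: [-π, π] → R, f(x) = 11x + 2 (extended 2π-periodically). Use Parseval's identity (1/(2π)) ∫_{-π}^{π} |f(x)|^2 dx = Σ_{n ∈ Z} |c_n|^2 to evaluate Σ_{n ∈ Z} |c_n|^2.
Σ |c_n|^2 = 121π^2/3 + 4

Expand and integrate term by term over [-π, π]:
  ∫ (11x)^2 dx = 121·(2π^3/3); ∫ 2·11·(2)·x dx = 0 (odd integrand); ∫ 2^2 dx = 4·2π.
So (1/(2π)) ∫_{-π}^{π} (11x + 2)^2 dx = 121π^2/3 + 4 = 121π^2/3 + 4.
Parseval ⇒ Σ |c_n|^2 = 121π^2/3 + 4.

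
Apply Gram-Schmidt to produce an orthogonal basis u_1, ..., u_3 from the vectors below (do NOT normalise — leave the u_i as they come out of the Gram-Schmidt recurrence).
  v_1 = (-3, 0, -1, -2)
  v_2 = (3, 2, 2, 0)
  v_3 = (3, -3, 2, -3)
Orthogonal basis:
  u_1 = (-3, 0, -1, -2)
  u_2 = (9/14, 2, 17/14, -11/7)
  u_3 = (22/13, -437/117, 140/117, -367/117)

Apply the Gram-Schmidt recurrence
  u_1 = v_1
  u_i = v_i − Σ_{j<i} ((v_i · u_j) / (u_j · u_j)) · u_j.

Step by step this gives:
  u_1 = (-3, 0, -1, -2)
  u_2 = (9/14, 2, 17/14, -11/7)
  u_3 = (22/13, -437/117, 140/117, -367/117)

Orthogonality check:
  u_2 · u_1 = 0 (should be 0)
  u_3 · u_1 = 0 (should be 0)
  u_3 · u_2 = 0 (should be 0)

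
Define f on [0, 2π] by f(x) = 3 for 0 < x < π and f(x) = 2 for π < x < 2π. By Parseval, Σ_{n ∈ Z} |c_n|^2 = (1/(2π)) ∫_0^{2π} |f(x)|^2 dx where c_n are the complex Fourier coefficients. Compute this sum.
Σ |c_n|^2 = 13/2

Parseval equates the L^2 energy of f (normalised by 1/(2π)) with the ℓ^2 sum of its Fourier coefficients: (1/(2π)) ∫_0^{2π} |f|^2 = Σ |c_n|^2.
Compute the left side: (1/(2π)) [∫_0^π 3^2 dx + ∫_π^{2π} 2^2 dx] = (1/(2π)) · (9π + 4π) = (9 + 4)/2 = 13/2.
So Σ_{n ∈ Z} |c_n|^2 = 13/2.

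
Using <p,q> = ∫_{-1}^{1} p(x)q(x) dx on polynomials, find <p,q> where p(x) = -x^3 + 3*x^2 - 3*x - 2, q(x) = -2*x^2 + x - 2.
<p,q> = 28/15

Expand the product: p(x)·q(x) = 2*x^5 - 7*x^4 + 11*x^3 - 5*x^2 + 4*x + 4.
∫_{-1}^{1} of each monomial x^k gives [2/(k+1) if k even, 0 if k odd]. Integrating term-by-term (or equivalently evaluating the antiderivative F(x) = x^6/3 - 7*x^5/5 + 11*x^4/4 - 5*x^3/3 + 2*x^2 + 4*x at the endpoints):
  F(1) − F(−1) = 361/60 − (83/20) = 28/15.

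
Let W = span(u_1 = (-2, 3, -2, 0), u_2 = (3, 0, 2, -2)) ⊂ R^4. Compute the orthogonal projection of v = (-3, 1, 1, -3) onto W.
proj_W(v) = (-59/189, 109/63, -16/27, -106/189)

Set up U = [u_1 | ... | u_2] ∈ R^(4×2). The projector onto W = col(U) is P = U (U^T U)^(-1) U^T.
Compute U^T U =
  [17, -10]
  [-10, 17],
and U^T v = (7, -1).
Solve U^T U · c = U^T v for the coefficients: c = (109/189, 53/189). The projection is proj_W(v) = U c.
Check: (v - proj_W(v)) · u_1 = 0  (should be 0).
Check: (v - proj_W(v)) · u_2 = 0  (should be 0).
Result: proj_W(v) = (-59/189, 109/63, -16/27, -106/189).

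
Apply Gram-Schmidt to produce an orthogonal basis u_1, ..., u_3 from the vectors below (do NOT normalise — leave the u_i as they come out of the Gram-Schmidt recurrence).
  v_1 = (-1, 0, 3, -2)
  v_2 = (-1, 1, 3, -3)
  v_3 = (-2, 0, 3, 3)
Orthogonal basis:
  u_1 = (-1, 0, 3, -2)
  u_2 = (1/7, 1, -3/7, -5/7)
  u_3 = (-4/3, 13/6, 1, 13/6)

Apply the Gram-Schmidt recurrence
  u_1 = v_1
  u_i = v_i − Σ_{j<i} ((v_i · u_j) / (u_j · u_j)) · u_j.

Step by step this gives:
  u_1 = (-1, 0, 3, -2)
  u_2 = (1/7, 1, -3/7, -5/7)
  u_3 = (-4/3, 13/6, 1, 13/6)

Orthogonality check:
  u_2 · u_1 = 0 (should be 0)
  u_3 · u_1 = 0 (should be 0)
  u_3 · u_2 = 0 (should be 0)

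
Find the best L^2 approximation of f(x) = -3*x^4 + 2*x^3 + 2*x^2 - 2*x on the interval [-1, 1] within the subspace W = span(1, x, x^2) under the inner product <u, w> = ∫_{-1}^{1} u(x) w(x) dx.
g(x) = -4*x^2/7 - 4*x/5 + 9/35

The best approximation g ∈ W is the orthogonal projection of f onto W. Writing g = a_0 + a_1 x + a_2 x^2, the coefficients solve the normal equations G · a = b where
  G_{ij} = <φ_i, φ_j> and b_i = <f, φ_i>, with φ_0 = 1, φ_1 = x, φ_2 = x^2.
G =
  [2, 0, 2/3]
  [0, 2/3, 0]
  [2/3, 0, 2/5],
b = (2/15, -8/15, -2/35).
Solving gives a_0 = 9/35, a_1 = -4/5, a_2 = -4/7, so
  g(x) = -4*x^2/7 - 4*x/5 + 9/35.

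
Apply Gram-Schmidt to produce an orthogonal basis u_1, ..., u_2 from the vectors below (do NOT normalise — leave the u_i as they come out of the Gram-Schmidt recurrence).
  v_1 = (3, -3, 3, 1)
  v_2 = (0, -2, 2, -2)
Orthogonal basis:
  u_1 = (3, -3, 3, 1)
  u_2 = (-15/14, -13/14, 13/14, -33/14)

Apply the Gram-Schmidt recurrence
  u_1 = v_1
  u_i = v_i − Σ_{j<i} ((v_i · u_j) / (u_j · u_j)) · u_j.

Step by step this gives:
  u_1 = (3, -3, 3, 1)
  u_2 = (-15/14, -13/14, 13/14, -33/14)

Orthogonality check:
  u_2 · u_1 = 0 (should be 0)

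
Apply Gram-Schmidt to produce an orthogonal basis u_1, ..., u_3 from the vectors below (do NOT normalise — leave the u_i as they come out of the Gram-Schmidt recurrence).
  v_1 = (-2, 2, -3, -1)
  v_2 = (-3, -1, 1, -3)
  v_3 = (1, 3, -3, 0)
Orthogonal basis:
  u_1 = (-2, 2, -3, -1)
  u_2 = (-23/9, -13/9, 5/3, -25/9)
  u_3 = (147/172, 113/172, 35/172, -173/172)

Apply the Gram-Schmidt recurrence
  u_1 = v_1
  u_i = v_i − Σ_{j<i} ((v_i · u_j) / (u_j · u_j)) · u_j.

Step by step this gives:
  u_1 = (-2, 2, -3, -1)
  u_2 = (-23/9, -13/9, 5/3, -25/9)
  u_3 = (147/172, 113/172, 35/172, -173/172)

Orthogonality check:
  u_2 · u_1 = 0 (should be 0)
  u_3 · u_1 = 0 (should be 0)
  u_3 · u_2 = 0 (should be 0)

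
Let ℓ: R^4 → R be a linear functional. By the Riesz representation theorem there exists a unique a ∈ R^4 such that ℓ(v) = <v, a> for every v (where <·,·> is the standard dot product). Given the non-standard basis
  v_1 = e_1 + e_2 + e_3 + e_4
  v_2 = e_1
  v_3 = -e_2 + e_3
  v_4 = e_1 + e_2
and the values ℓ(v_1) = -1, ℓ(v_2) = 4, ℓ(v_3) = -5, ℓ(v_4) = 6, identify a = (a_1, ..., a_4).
a = (4, 2, -3, -4)

Write a = (a_1, ..., a_4) in the standard basis. For each basis vector v_i, ℓ(v_i) = <v_i, a> is a linear equation in the a_j's. Collect the n equations into a matrix system V a = ℓ, where row i of V is v_i (expressed in the standard basis). Since V is invertible (lower-triangular with 1s on the diagonal, up to permutation), solve by back-substitution:
  V =
[[1, 1, 1, 1],
 [1, 0, 0, 0],
 [0, -1, 1, 0],
 [1, 1, 0, 0]]
  V a = (-1, 4, -5, 6)
Solving gives a = (4, 2, -3, -4).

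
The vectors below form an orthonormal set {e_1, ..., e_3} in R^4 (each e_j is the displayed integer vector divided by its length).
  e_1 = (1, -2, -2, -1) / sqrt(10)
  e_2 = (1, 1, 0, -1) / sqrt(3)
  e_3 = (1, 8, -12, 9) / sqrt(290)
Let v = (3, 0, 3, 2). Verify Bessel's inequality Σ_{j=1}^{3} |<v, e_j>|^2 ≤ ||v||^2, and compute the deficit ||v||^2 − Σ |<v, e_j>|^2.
Σ |<v, e_j>|^2 = 314/87; ||v||^2 = 22; deficit = 1600/87

Write each e_j = u_j / sqrt(<u_j, u_j>) where u_j is the displayed integer vector. Then <v, e_j> = <v, u_j> / sqrt(<u_j, u_j>), so |<v, e_j>|^2 = <v, u_j>^2 / <u_j, u_j>.
Coefficients: <v, e_1> = -5/sqrt(10), <v, e_2> = 1/sqrt(3), <v, e_3> = -15/sqrt(290).
Square and sum: Σ |<v, e_j>|^2 = 314/87.
Compute ||v||^2 = v·v = 22.
Deficit = 22 − 314/87 = 1600/87 ≥ 0, confirming Bessel's inequality. (The deficit equals ||v − Σ <v,e_j> e_j||^2, the squared distance from v to span{e_j}.)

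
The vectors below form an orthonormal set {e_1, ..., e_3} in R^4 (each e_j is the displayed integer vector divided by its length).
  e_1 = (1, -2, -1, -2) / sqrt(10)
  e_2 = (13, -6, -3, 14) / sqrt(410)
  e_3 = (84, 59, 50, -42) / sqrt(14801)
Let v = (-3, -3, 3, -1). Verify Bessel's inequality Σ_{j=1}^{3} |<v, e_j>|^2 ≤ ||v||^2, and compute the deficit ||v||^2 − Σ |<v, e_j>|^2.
Σ |<v, e_j>|^2 = 3219/361; ||v||^2 = 28; deficit = 6889/361

Write each e_j = u_j / sqrt(<u_j, u_j>) where u_j is the displayed integer vector. Then <v, e_j> = <v, u_j> / sqrt(<u_j, u_j>), so |<v, e_j>|^2 = <v, u_j>^2 / <u_j, u_j>.
Coefficients: <v, e_1> = 2/sqrt(10), <v, e_2> = -44/sqrt(410), <v, e_3> = -237/sqrt(14801).
Square and sum: Σ |<v, e_j>|^2 = 3219/361.
Compute ||v||^2 = v·v = 28.
Deficit = 28 − 3219/361 = 6889/361 ≥ 0, confirming Bessel's inequality. (The deficit equals ||v − Σ <v,e_j> e_j||^2, the squared distance from v to span{e_j}.)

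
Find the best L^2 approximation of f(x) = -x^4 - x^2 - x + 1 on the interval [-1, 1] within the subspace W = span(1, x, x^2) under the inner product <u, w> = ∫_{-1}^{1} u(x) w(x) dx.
g(x) = -13*x^2/7 - x + 38/35

The best approximation g ∈ W is the orthogonal projection of f onto W. Writing g = a_0 + a_1 x + a_2 x^2, the coefficients solve the normal equations G · a = b where
  G_{ij} = <φ_i, φ_j> and b_i = <f, φ_i>, with φ_0 = 1, φ_1 = x, φ_2 = x^2.
G =
  [2, 0, 2/3]
  [0, 2/3, 0]
  [2/3, 0, 2/5],
b = (14/15, -2/3, -2/105).
Solving gives a_0 = 38/35, a_1 = -1, a_2 = -13/7, so
  g(x) = -13*x^2/7 - x + 38/35.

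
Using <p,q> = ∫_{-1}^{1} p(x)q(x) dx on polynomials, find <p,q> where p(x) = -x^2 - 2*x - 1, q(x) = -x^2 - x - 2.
<p,q> = 116/15

Expand the product: p(x)·q(x) = x^4 + 3*x^3 + 5*x^2 + 5*x + 2.
∫_{-1}^{1} of each monomial x^k gives [2/(k+1) if k even, 0 if k odd]. Integrating term-by-term (or equivalently evaluating the antiderivative F(x) = x^5/5 + 3*x^4/4 + 5*x^3/3 + 5*x^2/2 + 2*x at the endpoints):
  F(1) − F(−1) = 427/60 − (-37/60) = 116/15.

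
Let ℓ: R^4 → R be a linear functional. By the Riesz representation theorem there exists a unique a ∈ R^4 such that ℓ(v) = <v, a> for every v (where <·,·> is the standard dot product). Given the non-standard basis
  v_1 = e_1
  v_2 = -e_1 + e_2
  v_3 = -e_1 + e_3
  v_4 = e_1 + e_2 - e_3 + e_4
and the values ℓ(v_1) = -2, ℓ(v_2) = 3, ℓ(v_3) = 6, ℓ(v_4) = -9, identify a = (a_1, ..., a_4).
a = (-2, 1, 4, -4)

Write a = (a_1, ..., a_4) in the standard basis. For each basis vector v_i, ℓ(v_i) = <v_i, a> is a linear equation in the a_j's. Collect the n equations into a matrix system V a = ℓ, where row i of V is v_i (expressed in the standard basis). Since V is invertible (lower-triangular with 1s on the diagonal, up to permutation), solve by back-substitution:
  V =
[[1, 0, 0, 0],
 [-1, 1, 0, 0],
 [-1, 0, 1, 0],
 [1, 1, -1, 1]]
  V a = (-2, 3, 6, -9)
Solving gives a = (-2, 1, 4, -4).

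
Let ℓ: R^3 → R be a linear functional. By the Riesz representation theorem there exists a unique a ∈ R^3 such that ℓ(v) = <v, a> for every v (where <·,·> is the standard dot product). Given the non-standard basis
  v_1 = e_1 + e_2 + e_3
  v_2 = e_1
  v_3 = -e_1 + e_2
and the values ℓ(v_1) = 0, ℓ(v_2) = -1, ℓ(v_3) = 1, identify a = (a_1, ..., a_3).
a = (-1, 0, 1)

Write a = (a_1, ..., a_3) in the standard basis. For each basis vector v_i, ℓ(v_i) = <v_i, a> is a linear equation in the a_j's. Collect the n equations into a matrix system V a = ℓ, where row i of V is v_i (expressed in the standard basis). Since V is invertible (lower-triangular with 1s on the diagonal, up to permutation), solve by back-substitution:
  V =
[[1, 1, 1],
 [1, 0, 0],
 [-1, 1, 0]]
  V a = (0, -1, 1)
Solving gives a = (-1, 0, 1).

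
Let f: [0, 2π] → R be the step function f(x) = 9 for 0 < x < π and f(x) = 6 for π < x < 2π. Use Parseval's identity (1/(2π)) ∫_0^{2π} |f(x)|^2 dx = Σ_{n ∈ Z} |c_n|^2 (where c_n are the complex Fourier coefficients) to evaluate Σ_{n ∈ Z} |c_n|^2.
Σ |c_n|^2 = 117/2

Parseval equates the L^2 energy of f (normalised by 1/(2π)) with the ℓ^2 sum of its Fourier coefficients: (1/(2π)) ∫_0^{2π} |f|^2 = Σ |c_n|^2.
Compute the left side: (1/(2π)) [∫_0^π 9^2 dx + ∫_π^{2π} 6^2 dx] = (1/(2π)) · (81π + 36π) = (81 + 36)/2 = 117/2.
So Σ_{n ∈ Z} |c_n|^2 = 117/2.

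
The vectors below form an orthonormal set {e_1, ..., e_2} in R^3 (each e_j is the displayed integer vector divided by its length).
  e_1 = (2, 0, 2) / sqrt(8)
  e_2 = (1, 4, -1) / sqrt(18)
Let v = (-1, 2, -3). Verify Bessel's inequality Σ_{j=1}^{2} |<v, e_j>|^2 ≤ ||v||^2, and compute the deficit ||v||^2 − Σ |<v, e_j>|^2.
Σ |<v, e_j>|^2 = 122/9; ||v||^2 = 14; deficit = 4/9

Write each e_j = u_j / sqrt(<u_j, u_j>) where u_j is the displayed integer vector. Then <v, e_j> = <v, u_j> / sqrt(<u_j, u_j>), so |<v, e_j>|^2 = <v, u_j>^2 / <u_j, u_j>.
Coefficients: <v, e_1> = -8/sqrt(8), <v, e_2> = 10/sqrt(18).
Square and sum: Σ |<v, e_j>|^2 = 122/9.
Compute ||v||^2 = v·v = 14.
Deficit = 14 − 122/9 = 4/9 ≥ 0, confirming Bessel's inequality. (The deficit equals ||v − Σ <v,e_j> e_j||^2, the squared distance from v to span{e_j}.)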